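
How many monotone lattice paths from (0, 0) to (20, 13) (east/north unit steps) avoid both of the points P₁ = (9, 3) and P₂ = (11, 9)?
Number of paths = 379881920

Inclusion–exclusion. Total paths: C(33, 20) = 573166440. Through P₁: C(12, 9)·C(21, 11) = 77597520. Through P₂: C(20, 11)·C(13, 9) = 120091400. Since P₁ is strictly southwest of P₂, a monotone path through both must visit P₁ then P₂; paths through both = C(12, 9)·C(8, 2)·C(13, 9) = 4404400. Avoid both = 573166440 − 77597520 − 120091400 + 4404400 = 379881920.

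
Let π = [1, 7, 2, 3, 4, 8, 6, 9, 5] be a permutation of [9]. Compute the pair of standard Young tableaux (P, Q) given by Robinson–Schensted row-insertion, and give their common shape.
P = [1, 2, 3, 4, 5, 9] / [6, 8] / [7];  Q = [1, 2, 4, 5, 6, 8] / [3, 7] / [9];  common shape = (6, 2, 1)

Row-insert the values π_1, π_2, … into P one at a time, bumping the leftmost entry strictly greater than the inserted value down to the next row. The recording tableau Q records, in position (i, j), the step at which that cell was added to P.
  Insert 1 (step 1): P = [1];  Q = [1]
  Insert 7 (step 2): P = [1, 7];  Q = [1, 2]
  Insert 2 (step 3): P = [1, 2] / [7];  Q = [1, 2] / [3]
  Insert 3 (step 4): P = [1, 2, 3] / [7];  Q = [1, 2, 4] / [3]
  Insert 4 (step 5): P = [1, 2, 3, 4] / [7];  Q = [1, 2, 4, 5] / [3]
  Insert 8 (step 6): P = [1, 2, 3, 4, 8] / [7];  Q = [1, 2, 4, 5, 6] / [3]
  Insert 6 (step 7): P = [1, 2, 3, 4, 6] / [7, 8];  Q = [1, 2, 4, 5, 6] / [3, 7]
  Insert 9 (step 8): P = [1, 2, 3, 4, 6, 9] / [7, 8];  Q = [1, 2, 4, 5, 6, 8] / [3, 7]
  Insert 5 (step 9): P = [1, 2, 3, 4, 5, 9] / [6, 8] / [7];  Q = [1, 2, 4, 5, 6, 8] / [3, 7] / [9]
Final shape: (6, 2, 1).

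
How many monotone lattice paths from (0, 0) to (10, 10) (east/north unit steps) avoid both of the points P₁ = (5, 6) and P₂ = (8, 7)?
Number of paths = 80674

Inclusion–exclusion. Total paths: C(20, 10) = 184756. Through P₁: C(11, 5)·C(9, 5) = 58212. Through P₂: C(15, 8)·C(5, 2) = 64350. Since P₁ is strictly southwest of P₂, a monotone path through both must visit P₁ then P₂; paths through both = C(11, 5)·C(4, 3)·C(5, 2) = 18480. Avoid both = 184756 − 58212 − 64350 + 18480 = 80674.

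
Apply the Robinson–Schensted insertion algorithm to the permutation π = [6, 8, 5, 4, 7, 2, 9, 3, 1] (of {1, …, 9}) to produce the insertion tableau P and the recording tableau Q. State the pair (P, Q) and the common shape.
P = [1, 3, 9] / [2, 7] / [4, 8] / [5] / [6];  Q = [1, 2, 7] / [3, 5] / [4, 8] / [6] / [9];  common shape = (3, 2, 2, 1, 1)

Row-insert the values π_1, π_2, … into P one at a time, bumping the leftmost entry strictly greater than the inserted value down to the next row. The recording tableau Q records, in position (i, j), the step at which that cell was added to P.
  Insert 6 (step 1): P = [6];  Q = [1]
  Insert 8 (step 2): P = [6, 8];  Q = [1, 2]
  Insert 5 (step 3): P = [5, 8] / [6];  Q = [1, 2] / [3]
  Insert 4 (step 4): P = [4, 8] / [5] / [6];  Q = [1, 2] / [3] / [4]
  Insert 7 (step 5): P = [4, 7] / [5, 8] / [6];  Q = [1, 2] / [3, 5] / [4]
  Insert 2 (step 6): P = [2, 7] / [4, 8] / [5] / [6];  Q = [1, 2] / [3, 5] / [4] / [6]
  Insert 9 (step 7): P = [2, 7, 9] / [4, 8] / [5] / [6];  Q = [1, 2, 7] / [3, 5] / [4] / [6]
  Insert 3 (step 8): P = [2, 3, 9] / [4, 7] / [5, 8] / [6];  Q = [1, 2, 7] / [3, 5] / [4, 8] / [6]
  Insert 1 (step 9): P = [1, 3, 9] / [2, 7] / [4, 8] / [5] / [6];  Q = [1, 2, 7] / [3, 5] / [4, 8] / [6] / [9]
Final shape: (3, 2, 2, 1, 1).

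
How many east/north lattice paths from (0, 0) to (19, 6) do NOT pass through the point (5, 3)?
Number of paths = 139020

Total paths from (0, 0) to (19, 6): C(25, 19) = 177100. Paths through (5, 3): (paths (0, 0) → (5, 3)) × (paths (5, 3) → (19, 6)) = C(8, 5) · C(17, 14) = 56 · 680 = 38080. Avoidance count = 177100 − 38080 = 139020.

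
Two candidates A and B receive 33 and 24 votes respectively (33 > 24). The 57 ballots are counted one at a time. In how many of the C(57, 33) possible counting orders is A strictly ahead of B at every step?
Strict-lead orderings = 1187735919081075

Total orderings of the 57 votes with 33 for A: C(57, 33) = 7522327487513475. By the Bertrand ballot formula (Cycle Lemma / reflection principle), the number of orderings in which A is strictly ahead of B throughout is (p − q)/(p + q) · C(p + q, p) = (33 − 24)/(33 + 24) · 7522327487513475 = 1187735919081075.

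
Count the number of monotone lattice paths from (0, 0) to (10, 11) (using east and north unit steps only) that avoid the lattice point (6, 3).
Number of paths = 311136

Total paths from (0, 0) to (10, 11): C(21, 10) = 352716. Paths through (6, 3): (paths (0, 0) → (6, 3)) × (paths (6, 3) → (10, 11)) = C(9, 6) · C(12, 4) = 84 · 495 = 41580. Avoidance count = 352716 − 41580 = 311136.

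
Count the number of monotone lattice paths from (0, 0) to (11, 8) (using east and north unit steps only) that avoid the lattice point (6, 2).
Number of paths = 62646

Total paths from (0, 0) to (11, 8): C(19, 11) = 75582. Paths through (6, 2): (paths (0, 0) → (6, 2)) × (paths (6, 2) → (11, 8)) = C(8, 6) · C(11, 5) = 28 · 462 = 12936. Avoidance count = 75582 − 12936 = 62646.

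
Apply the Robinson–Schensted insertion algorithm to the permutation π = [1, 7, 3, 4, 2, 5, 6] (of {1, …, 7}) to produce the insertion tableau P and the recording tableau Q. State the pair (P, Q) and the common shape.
P = [1, 2, 4, 5, 6] / [3] / [7];  Q = [1, 2, 4, 6, 7] / [3] / [5];  common shape = (5, 1, 1)

Row-insert the values π_1, π_2, … into P one at a time, bumping the leftmost entry strictly greater than the inserted value down to the next row. The recording tableau Q records, in position (i, j), the step at which that cell was added to P.
  Insert 1 (step 1): P = [1];  Q = [1]
  Insert 7 (step 2): P = [1, 7];  Q = [1, 2]
  Insert 3 (step 3): P = [1, 3] / [7];  Q = [1, 2] / [3]
  Insert 4 (step 4): P = [1, 3, 4] / [7];  Q = [1, 2, 4] / [3]
  Insert 2 (step 5): P = [1, 2, 4] / [3] / [7];  Q = [1, 2, 4] / [3] / [5]
  Insert 5 (step 6): P = [1, 2, 4, 5] / [3] / [7];  Q = [1, 2, 4, 6] / [3] / [5]
  Insert 6 (step 7): P = [1, 2, 4, 5, 6] / [3] / [7];  Q = [1, 2, 4, 6, 7] / [3] / [5]
Final shape: (5, 1, 1).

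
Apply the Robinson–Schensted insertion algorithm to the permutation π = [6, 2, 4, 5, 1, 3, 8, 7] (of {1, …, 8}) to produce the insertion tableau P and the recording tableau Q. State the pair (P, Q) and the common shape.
P = [1, 3, 5, 7] / [2, 4, 8] / [6];  Q = [1, 3, 4, 7] / [2, 6, 8] / [5];  common shape = (4, 3, 1)

Row-insert the values π_1, π_2, … into P one at a time, bumping the leftmost entry strictly greater than the inserted value down to the next row. The recording tableau Q records, in position (i, j), the step at which that cell was added to P.
  Insert 6 (step 1): P = [6];  Q = [1]
  Insert 2 (step 2): P = [2] / [6];  Q = [1] / [2]
  Insert 4 (step 3): P = [2, 4] / [6];  Q = [1, 3] / [2]
  Insert 5 (step 4): P = [2, 4, 5] / [6];  Q = [1, 3, 4] / [2]
  Insert 1 (step 5): P = [1, 4, 5] / [2] / [6];  Q = [1, 3, 4] / [2] / [5]
  Insert 3 (step 6): P = [1, 3, 5] / [2, 4] / [6];  Q = [1, 3, 4] / [2, 6] / [5]
  Insert 8 (step 7): P = [1, 3, 5, 8] / [2, 4] / [6];  Q = [1, 3, 4, 7] / [2, 6] / [5]
  Insert 7 (step 8): P = [1, 3, 5, 7] / [2, 4, 8] / [6];  Q = [1, 3, 4, 7] / [2, 6, 8] / [5]
Final shape: (4, 3, 1).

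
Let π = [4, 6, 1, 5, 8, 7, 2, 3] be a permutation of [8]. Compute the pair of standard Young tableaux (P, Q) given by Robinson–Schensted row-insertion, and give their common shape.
P = [1, 2, 3] / [4, 5, 7] / [6, 8];  Q = [1, 2, 5] / [3, 4, 6] / [7, 8];  common shape = (3, 3, 2)

Row-insert the values π_1, π_2, … into P one at a time, bumping the leftmost entry strictly greater than the inserted value down to the next row. The recording tableau Q records, in position (i, j), the step at which that cell was added to P.
  Insert 4 (step 1): P = [4];  Q = [1]
  Insert 6 (step 2): P = [4, 6];  Q = [1, 2]
  Insert 1 (step 3): P = [1, 6] / [4];  Q = [1, 2] / [3]
  Insert 5 (step 4): P = [1, 5] / [4, 6];  Q = [1, 2] / [3, 4]
  Insert 8 (step 5): P = [1, 5, 8] / [4, 6];  Q = [1, 2, 5] / [3, 4]
  Insert 7 (step 6): P = [1, 5, 7] / [4, 6, 8];  Q = [1, 2, 5] / [3, 4, 6]
  Insert 2 (step 7): P = [1, 2, 7] / [4, 5, 8] / [6];  Q = [1, 2, 5] / [3, 4, 6] / [7]
  Insert 3 (step 8): P = [1, 2, 3] / [4, 5, 7] / [6, 8];  Q = [1, 2, 5] / [3, 4, 6] / [7, 8]
Final shape: (3, 3, 2).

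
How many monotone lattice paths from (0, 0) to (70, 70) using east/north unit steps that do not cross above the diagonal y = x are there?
C_70 = 1321422108420282270489942177190229544600

These NE paths below the diagonal are counted by the Catalan number C_n = (1/(n + 1)) · C(2n, n). For n = 70: C_70 = (1/71) · C(140, 70) = 93820969697840041204785894580506297666600/71 = 1321422108420282270489942177190229544600.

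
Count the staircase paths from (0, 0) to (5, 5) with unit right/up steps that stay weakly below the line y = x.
C_5 = 42

These NE paths below the diagonal are counted by the Catalan number C_n = (1/(n + 1)) · C(2n, n). For n = 5: C_5 = (1/6) · C(10, 5) = 252/6 = 42.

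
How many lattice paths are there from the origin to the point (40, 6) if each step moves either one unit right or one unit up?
Number of paths = 9366819

A monotone lattice path from (0, 0) to (40, 6) consists of 40 east steps and 6 north steps in some order, so it is determined by which 40 of the 46 steps are east. The count is C(46, 40) = 9366819.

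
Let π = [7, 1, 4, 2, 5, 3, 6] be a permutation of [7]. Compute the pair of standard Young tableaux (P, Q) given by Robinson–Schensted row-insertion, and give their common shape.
P = [1, 2, 3, 6] / [4, 5] / [7];  Q = [1, 3, 5, 7] / [2, 6] / [4];  common shape = (4, 2, 1)

Row-insert the values π_1, π_2, … into P one at a time, bumping the leftmost entry strictly greater than the inserted value down to the next row. The recording tableau Q records, in position (i, j), the step at which that cell was added to P.
  Insert 7 (step 1): P = [7];  Q = [1]
  Insert 1 (step 2): P = [1] / [7];  Q = [1] / [2]
  Insert 4 (step 3): P = [1, 4] / [7];  Q = [1, 3] / [2]
  Insert 2 (step 4): P = [1, 2] / [4] / [7];  Q = [1, 3] / [2] / [4]
  Insert 5 (step 5): P = [1, 2, 5] / [4] / [7];  Q = [1, 3, 5] / [2] / [4]
  Insert 3 (step 6): P = [1, 2, 3] / [4, 5] / [7];  Q = [1, 3, 5] / [2, 6] / [4]
  Insert 6 (step 7): P = [1, 2, 3, 6] / [4, 5] / [7];  Q = [1, 3, 5, 7] / [2, 6] / [4]
Final shape: (4, 2, 1).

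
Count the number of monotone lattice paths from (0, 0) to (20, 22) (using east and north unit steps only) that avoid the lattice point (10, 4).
Number of paths = 500655374310

Total paths from (0, 0) to (20, 22): C(42, 20) = 513791607420. Paths through (10, 4): (paths (0, 0) → (10, 4)) × (paths (10, 4) → (20, 22)) = C(14, 10) · C(28, 10) = 1001 · 13123110 = 13136233110. Avoidance count = 513791607420 − 13136233110 = 500655374310.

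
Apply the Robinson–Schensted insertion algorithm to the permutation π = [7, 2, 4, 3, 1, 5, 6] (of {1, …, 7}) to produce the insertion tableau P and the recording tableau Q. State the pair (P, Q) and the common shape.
P = [1, 3, 5, 6] / [2] / [4] / [7];  Q = [1, 3, 6, 7] / [2] / [4] / [5];  common shape = (4, 1, 1, 1)

Row-insert the values π_1, π_2, … into P one at a time, bumping the leftmost entry strictly greater than the inserted value down to the next row. The recording tableau Q records, in position (i, j), the step at which that cell was added to P.
  Insert 7 (step 1): P = [7];  Q = [1]
  Insert 2 (step 2): P = [2] / [7];  Q = [1] / [2]
  Insert 4 (step 3): P = [2, 4] / [7];  Q = [1, 3] / [2]
  Insert 3 (step 4): P = [2, 3] / [4] / [7];  Q = [1, 3] / [2] / [4]
  Insert 1 (step 5): P = [1, 3] / [2] / [4] / [7];  Q = [1, 3] / [2] / [4] / [5]
  Insert 5 (step 6): P = [1, 3, 5] / [2] / [4] / [7];  Q = [1, 3, 6] / [2] / [4] / [5]
  Insert 6 (step 7): P = [1, 3, 5, 6] / [2] / [4] / [7];  Q = [1, 3, 6, 7] / [2] / [4] / [5]
Final shape: (4, 1, 1, 1).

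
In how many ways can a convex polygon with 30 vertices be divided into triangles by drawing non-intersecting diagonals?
C_28 = 263747951750360

These polygon triangulations are counted by the Catalan number C_n = (1/(n + 1)) · C(2n, n). For n = 28: C_28 = (1/29) · C(56, 28) = 7648690600760440/29 = 263747951750360.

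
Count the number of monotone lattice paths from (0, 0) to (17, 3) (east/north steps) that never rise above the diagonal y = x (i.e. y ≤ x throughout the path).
Number of paths = 950

By the reflection principle (André's argument), the number of monotone paths to (17, 3) with n ≤ m that never go above y = x is C(20, 17) − C(20, 18) = 1140 − 190 = 950.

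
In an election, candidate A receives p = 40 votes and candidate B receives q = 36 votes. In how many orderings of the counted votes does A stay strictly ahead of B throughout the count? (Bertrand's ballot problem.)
Strict-lead orderings = 326957646155962397590

Total orderings of the 76 votes with 40 for A: C(76, 40) = 6212195276963285554210. By the Bertrand ballot formula (Cycle Lemma / reflection principle), the number of orderings in which A is strictly ahead of B throughout is (p − q)/(p + q) · C(p + q, p) = (40 − 36)/(40 + 36) · 6212195276963285554210 = 326957646155962397590.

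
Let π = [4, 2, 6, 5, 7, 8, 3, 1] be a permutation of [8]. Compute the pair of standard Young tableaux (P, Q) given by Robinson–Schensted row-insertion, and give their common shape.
P = [1, 3, 7, 8] / [2, 5] / [4] / [6];  Q = [1, 3, 5, 6] / [2, 4] / [7] / [8];  common shape = (4, 2, 1, 1)

Row-insert the values π_1, π_2, … into P one at a time, bumping the leftmost entry strictly greater than the inserted value down to the next row. The recording tableau Q records, in position (i, j), the step at which that cell was added to P.
  Insert 4 (step 1): P = [4];  Q = [1]
  Insert 2 (step 2): P = [2] / [4];  Q = [1] / [2]
  Insert 6 (step 3): P = [2, 6] / [4];  Q = [1, 3] / [2]
  Insert 5 (step 4): P = [2, 5] / [4, 6];  Q = [1, 3] / [2, 4]
  Insert 7 (step 5): P = [2, 5, 7] / [4, 6];  Q = [1, 3, 5] / [2, 4]
  Insert 8 (step 6): P = [2, 5, 7, 8] / [4, 6];  Q = [1, 3, 5, 6] / [2, 4]
  Insert 3 (step 7): P = [2, 3, 7, 8] / [4, 5] / [6];  Q = [1, 3, 5, 6] / [2, 4] / [7]
  Insert 1 (step 8): P = [1, 3, 7, 8] / [2, 5] / [4] / [6];  Q = [1, 3, 5, 6] / [2, 4] / [7] / [8]
Final shape: (4, 2, 1, 1).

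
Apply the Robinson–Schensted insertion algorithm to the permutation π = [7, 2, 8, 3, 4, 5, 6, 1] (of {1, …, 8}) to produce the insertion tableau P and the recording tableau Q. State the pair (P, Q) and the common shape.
P = [1, 3, 4, 5, 6] / [2, 8] / [7];  Q = [1, 3, 5, 6, 7] / [2, 4] / [8];  common shape = (5, 2, 1)

Row-insert the values π_1, π_2, … into P one at a time, bumping the leftmost entry strictly greater than the inserted value down to the next row. The recording tableau Q records, in position (i, j), the step at which that cell was added to P.
  Insert 7 (step 1): P = [7];  Q = [1]
  Insert 2 (step 2): P = [2] / [7];  Q = [1] / [2]
  Insert 8 (step 3): P = [2, 8] / [7];  Q = [1, 3] / [2]
  Insert 3 (step 4): P = [2, 3] / [7, 8];  Q = [1, 3] / [2, 4]
  Insert 4 (step 5): P = [2, 3, 4] / [7, 8];  Q = [1, 3, 5] / [2, 4]
  Insert 5 (step 6): P = [2, 3, 4, 5] / [7, 8];  Q = [1, 3, 5, 6] / [2, 4]
  Insert 6 (step 7): P = [2, 3, 4, 5, 6] / [7, 8];  Q = [1, 3, 5, 6, 7] / [2, 4]
  Insert 1 (step 8): P = [1, 3, 4, 5, 6] / [2, 8] / [7];  Q = [1, 3, 5, 6, 7] / [2, 4] / [8]
Final shape: (5, 2, 1).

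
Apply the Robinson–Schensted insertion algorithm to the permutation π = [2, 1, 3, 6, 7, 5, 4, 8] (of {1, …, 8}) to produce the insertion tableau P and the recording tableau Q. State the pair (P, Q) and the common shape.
P = [1, 3, 4, 7, 8] / [2, 5] / [6];  Q = [1, 3, 4, 5, 8] / [2, 6] / [7];  common shape = (5, 2, 1)

Row-insert the values π_1, π_2, … into P one at a time, bumping the leftmost entry strictly greater than the inserted value down to the next row. The recording tableau Q records, in position (i, j), the step at which that cell was added to P.
  Insert 2 (step 1): P = [2];  Q = [1]
  Insert 1 (step 2): P = [1] / [2];  Q = [1] / [2]
  Insert 3 (step 3): P = [1, 3] / [2];  Q = [1, 3] / [2]
  Insert 6 (step 4): P = [1, 3, 6] / [2];  Q = [1, 3, 4] / [2]
  Insert 7 (step 5): P = [1, 3, 6, 7] / [2];  Q = [1, 3, 4, 5] / [2]
  Insert 5 (step 6): P = [1, 3, 5, 7] / [2, 6];  Q = [1, 3, 4, 5] / [2, 6]
  Insert 4 (step 7): P = [1, 3, 4, 7] / [2, 5] / [6];  Q = [1, 3, 4, 5] / [2, 6] / [7]
  Insert 8 (step 8): P = [1, 3, 4, 7, 8] / [2, 5] / [6];  Q = [1, 3, 4, 5, 8] / [2, 6] / [7]
Final shape: (5, 2, 1).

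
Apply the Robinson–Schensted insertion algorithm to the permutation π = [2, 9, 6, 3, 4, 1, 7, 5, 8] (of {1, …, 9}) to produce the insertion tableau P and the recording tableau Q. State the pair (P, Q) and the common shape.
P = [1, 3, 4, 5, 8] / [2, 7] / [6] / [9];  Q = [1, 2, 5, 7, 9] / [3, 8] / [4] / [6];  common shape = (5, 2, 1, 1)

Row-insert the values π_1, π_2, … into P one at a time, bumping the leftmost entry strictly greater than the inserted value down to the next row. The recording tableau Q records, in position (i, j), the step at which that cell was added to P.
  Insert 2 (step 1): P = [2];  Q = [1]
  Insert 9 (step 2): P = [2, 9];  Q = [1, 2]
  Insert 6 (step 3): P = [2, 6] / [9];  Q = [1, 2] / [3]
  Insert 3 (step 4): P = [2, 3] / [6] / [9];  Q = [1, 2] / [3] / [4]
  Insert 4 (step 5): P = [2, 3, 4] / [6] / [9];  Q = [1, 2, 5] / [3] / [4]
  Insert 1 (step 6): P = [1, 3, 4] / [2] / [6] / [9];  Q = [1, 2, 5] / [3] / [4] / [6]
  Insert 7 (step 7): P = [1, 3, 4, 7] / [2] / [6] / [9];  Q = [1, 2, 5, 7] / [3] / [4] / [6]
  Insert 5 (step 8): P = [1, 3, 4, 5] / [2, 7] / [6] / [9];  Q = [1, 2, 5, 7] / [3, 8] / [4] / [6]
  Insert 8 (step 9): P = [1, 3, 4, 5, 8] / [2, 7] / [6] / [9];  Q = [1, 2, 5, 7, 9] / [3, 8] / [4] / [6]
Final shape: (5, 2, 1, 1).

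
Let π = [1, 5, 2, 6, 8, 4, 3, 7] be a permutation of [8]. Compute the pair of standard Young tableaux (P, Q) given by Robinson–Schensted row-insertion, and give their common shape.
P = [1, 2, 3, 7] / [4, 6, 8] / [5];  Q = [1, 2, 4, 5] / [3, 6, 8] / [7];  common shape = (4, 3, 1)

Row-insert the values π_1, π_2, … into P one at a time, bumping the leftmost entry strictly greater than the inserted value down to the next row. The recording tableau Q records, in position (i, j), the step at which that cell was added to P.
  Insert 1 (step 1): P = [1];  Q = [1]
  Insert 5 (step 2): P = [1, 5];  Q = [1, 2]
  Insert 2 (step 3): P = [1, 2] / [5];  Q = [1, 2] / [3]
  Insert 6 (step 4): P = [1, 2, 6] / [5];  Q = [1, 2, 4] / [3]
  Insert 8 (step 5): P = [1, 2, 6, 8] / [5];  Q = [1, 2, 4, 5] / [3]
  Insert 4 (step 6): P = [1, 2, 4, 8] / [5, 6];  Q = [1, 2, 4, 5] / [3, 6]
  Insert 3 (step 7): P = [1, 2, 3, 8] / [4, 6] / [5];  Q = [1, 2, 4, 5] / [3, 6] / [7]
  Insert 7 (step 8): P = [1, 2, 3, 7] / [4, 6, 8] / [5];  Q = [1, 2, 4, 5] / [3, 6, 8] / [7]
Final shape: (4, 3, 1).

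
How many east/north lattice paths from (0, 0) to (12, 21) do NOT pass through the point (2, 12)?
Number of paths = 346410922

Total paths from (0, 0) to (12, 21): C(33, 12) = 354817320. Paths through (2, 12): (paths (0, 0) → (2, 12)) × (paths (2, 12) → (12, 21)) = C(14, 2) · C(19, 10) = 91 · 92378 = 8406398. Avoidance count = 354817320 − 8406398 = 346410922.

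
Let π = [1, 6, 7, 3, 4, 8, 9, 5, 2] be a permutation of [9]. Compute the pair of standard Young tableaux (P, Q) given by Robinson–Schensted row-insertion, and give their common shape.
P = [1, 2, 4, 5, 9] / [3, 7, 8] / [6];  Q = [1, 2, 3, 6, 7] / [4, 5, 8] / [9];  common shape = (5, 3, 1)

Row-insert the values π_1, π_2, … into P one at a time, bumping the leftmost entry strictly greater than the inserted value down to the next row. The recording tableau Q records, in position (i, j), the step at which that cell was added to P.
  Insert 1 (step 1): P = [1];  Q = [1]
  Insert 6 (step 2): P = [1, 6];  Q = [1, 2]
  Insert 7 (step 3): P = [1, 6, 7];  Q = [1, 2, 3]
  Insert 3 (step 4): P = [1, 3, 7] / [6];  Q = [1, 2, 3] / [4]
  Insert 4 (step 5): P = [1, 3, 4] / [6, 7];  Q = [1, 2, 3] / [4, 5]
  Insert 8 (step 6): P = [1, 3, 4, 8] / [6, 7];  Q = [1, 2, 3, 6] / [4, 5]
  Insert 9 (step 7): P = [1, 3, 4, 8, 9] / [6, 7];  Q = [1, 2, 3, 6, 7] / [4, 5]
  Insert 5 (step 8): P = [1, 3, 4, 5, 9] / [6, 7, 8];  Q = [1, 2, 3, 6, 7] / [4, 5, 8]
  Insert 2 (step 9): P = [1, 2, 4, 5, 9] / [3, 7, 8] / [6];  Q = [1, 2, 3, 6, 7] / [4, 5, 8] / [9]
Final shape: (5, 3, 1).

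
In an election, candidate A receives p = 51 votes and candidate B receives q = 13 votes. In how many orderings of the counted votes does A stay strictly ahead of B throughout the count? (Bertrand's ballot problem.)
Strict-lead orderings = 7800009919758

Total orderings of the 64 votes with 51 for A: C(64, 51) = 13136858812224. By the Bertrand ballot formula (Cycle Lemma / reflection principle), the number of orderings in which A is strictly ahead of B throughout is (p − q)/(p + q) · C(p + q, p) = (51 − 13)/(51 + 13) · 13136858812224 = 7800009919758.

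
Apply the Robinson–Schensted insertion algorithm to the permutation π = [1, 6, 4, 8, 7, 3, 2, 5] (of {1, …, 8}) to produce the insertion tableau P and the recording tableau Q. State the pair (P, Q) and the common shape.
P = [1, 2, 5] / [3, 7] / [4, 8] / [6];  Q = [1, 2, 4] / [3, 5] / [6, 8] / [7];  common shape = (3, 2, 2, 1)

Row-insert the values π_1, π_2, … into P one at a time, bumping the leftmost entry strictly greater than the inserted value down to the next row. The recording tableau Q records, in position (i, j), the step at which that cell was added to P.
  Insert 1 (step 1): P = [1];  Q = [1]
  Insert 6 (step 2): P = [1, 6];  Q = [1, 2]
  Insert 4 (step 3): P = [1, 4] / [6];  Q = [1, 2] / [3]
  Insert 8 (step 4): P = [1, 4, 8] / [6];  Q = [1, 2, 4] / [3]
  Insert 7 (step 5): P = [1, 4, 7] / [6, 8];  Q = [1, 2, 4] / [3, 5]
  Insert 3 (step 6): P = [1, 3, 7] / [4, 8] / [6];  Q = [1, 2, 4] / [3, 5] / [6]
  Insert 2 (step 7): P = [1, 2, 7] / [3, 8] / [4] / [6];  Q = [1, 2, 4] / [3, 5] / [6] / [7]
  Insert 5 (step 8): P = [1, 2, 5] / [3, 7] / [4, 8] / [6];  Q = [1, 2, 4] / [3, 5] / [6, 8] / [7]
Final shape: (3, 2, 2, 1).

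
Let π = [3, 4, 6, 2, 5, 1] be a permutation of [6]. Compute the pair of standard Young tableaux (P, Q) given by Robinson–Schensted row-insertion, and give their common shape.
P = [1, 4, 5] / [2, 6] / [3];  Q = [1, 2, 3] / [4, 5] / [6];  common shape = (3, 2, 1)

Row-insert the values π_1, π_2, … into P one at a time, bumping the leftmost entry strictly greater than the inserted value down to the next row. The recording tableau Q records, in position (i, j), the step at which that cell was added to P.
  Insert 3 (step 1): P = [3];  Q = [1]
  Insert 4 (step 2): P = [3, 4];  Q = [1, 2]
  Insert 6 (step 3): P = [3, 4, 6];  Q = [1, 2, 3]
  Insert 2 (step 4): P = [2, 4, 6] / [3];  Q = [1, 2, 3] / [4]
  Insert 5 (step 5): P = [2, 4, 5] / [3, 6];  Q = [1, 2, 3] / [4, 5]
  Insert 1 (step 6): P = [1, 4, 5] / [2, 6] / [3];  Q = [1, 2, 3] / [4, 5] / [6]
Final shape: (3, 2, 1).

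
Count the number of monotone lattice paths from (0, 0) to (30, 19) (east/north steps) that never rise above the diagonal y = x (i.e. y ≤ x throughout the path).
Number of paths = 7297426411968

By the reflection principle (André's argument), the number of monotone paths to (30, 19) with n ≤ m that never go above y = x is C(49, 30) − C(49, 31) = 18851684897584 − 11554258485616 = 7297426411968.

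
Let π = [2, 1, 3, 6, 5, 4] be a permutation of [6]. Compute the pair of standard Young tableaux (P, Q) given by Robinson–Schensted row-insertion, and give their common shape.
P = [1, 3, 4] / [2, 5] / [6];  Q = [1, 3, 4] / [2, 5] / [6];  common shape = (3, 2, 1)

Row-insert the values π_1, π_2, … into P one at a time, bumping the leftmost entry strictly greater than the inserted value down to the next row. The recording tableau Q records, in position (i, j), the step at which that cell was added to P.
  Insert 2 (step 1): P = [2];  Q = [1]
  Insert 1 (step 2): P = [1] / [2];  Q = [1] / [2]
  Insert 3 (step 3): P = [1, 3] / [2];  Q = [1, 3] / [2]
  Insert 6 (step 4): P = [1, 3, 6] / [2];  Q = [1, 3, 4] / [2]
  Insert 5 (step 5): P = [1, 3, 5] / [2, 6];  Q = [1, 3, 4] / [2, 5]
  Insert 4 (step 6): P = [1, 3, 4] / [2, 5] / [6];  Q = [1, 3, 4] / [2, 5] / [6]
Final shape: (3, 2, 1).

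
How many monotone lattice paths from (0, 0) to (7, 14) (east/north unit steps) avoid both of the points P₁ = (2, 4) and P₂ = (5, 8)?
Number of paths = 49899

Inclusion–exclusion. Total paths: C(21, 7) = 116280. Through P₁: C(6, 2)·C(15, 5) = 45045. Through P₂: C(13, 5)·C(8, 2) = 36036. Since P₁ is strictly southwest of P₂, a monotone path through both must visit P₁ then P₂; paths through both = C(6, 2)·C(7, 3)·C(8, 2) = 14700. Avoid both = 116280 − 45045 − 36036 + 14700 = 49899.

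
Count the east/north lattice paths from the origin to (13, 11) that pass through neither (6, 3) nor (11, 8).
Number of paths = 1411464

Inclusion–exclusion. Total paths: C(24, 13) = 2496144. Through P₁: C(9, 6)·C(15, 7) = 540540. Through P₂: C(19, 11)·C(5, 2) = 755820. Since P₁ is strictly southwest of P₂, a monotone path through both must visit P₁ then P₂; paths through both = C(9, 6)·C(10, 5)·C(5, 2) = 211680. Avoid both = 2496144 − 540540 − 755820 + 211680 = 1411464.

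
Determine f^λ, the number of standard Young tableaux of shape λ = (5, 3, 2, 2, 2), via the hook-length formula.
# SYT of shape (5, 3, 2, 2, 2) = 35035

Hook-length formula: f^λ = n! / Π hook(c), product over all cells c of the Young diagram. For λ = (5, 3, 2, 2, 2), n = 14 boxes. Hook lengths by row (left-to-right, top-to-bottom): [9, 8, 4, 2, 1]; [6, 5, 1]; [4, 3]; [3, 2]; [2, 1]. Product of hooks = 2488320. So f^λ = 14! / 2488320 = 87178291200 / 2488320 = 35035.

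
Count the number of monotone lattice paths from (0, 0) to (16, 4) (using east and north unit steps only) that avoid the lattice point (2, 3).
Number of paths = 4695

Total paths from (0, 0) to (16, 4): C(20, 16) = 4845. Paths through (2, 3): (paths (0, 0) → (2, 3)) × (paths (2, 3) → (16, 4)) = C(5, 2) · C(15, 14) = 10 · 15 = 150. Avoidance count = 4845 − 150 = 4695.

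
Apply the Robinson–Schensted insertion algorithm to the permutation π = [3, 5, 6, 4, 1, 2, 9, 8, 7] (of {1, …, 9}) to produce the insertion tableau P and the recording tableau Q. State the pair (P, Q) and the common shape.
P = [1, 2, 6, 7] / [3, 4, 8] / [5, 9];  Q = [1, 2, 3, 7] / [4, 6, 8] / [5, 9];  common shape = (4, 3, 2)

Row-insert the values π_1, π_2, … into P one at a time, bumping the leftmost entry strictly greater than the inserted value down to the next row. The recording tableau Q records, in position (i, j), the step at which that cell was added to P.
  Insert 3 (step 1): P = [3];  Q = [1]
  Insert 5 (step 2): P = [3, 5];  Q = [1, 2]
  Insert 6 (step 3): P = [3, 5, 6];  Q = [1, 2, 3]
  Insert 4 (step 4): P = [3, 4, 6] / [5];  Q = [1, 2, 3] / [4]
  Insert 1 (step 5): P = [1, 4, 6] / [3] / [5];  Q = [1, 2, 3] / [4] / [5]
  Insert 2 (step 6): P = [1, 2, 6] / [3, 4] / [5];  Q = [1, 2, 3] / [4, 6] / [5]
  Insert 9 (step 7): P = [1, 2, 6, 9] / [3, 4] / [5];  Q = [1, 2, 3, 7] / [4, 6] / [5]
  Insert 8 (step 8): P = [1, 2, 6, 8] / [3, 4, 9] / [5];  Q = [1, 2, 3, 7] / [4, 6, 8] / [5]
  Insert 7 (step 9): P = [1, 2, 6, 7] / [3, 4, 8] / [5, 9];  Q = [1, 2, 3, 7] / [4, 6, 8] / [5, 9]
Final shape: (4, 3, 2).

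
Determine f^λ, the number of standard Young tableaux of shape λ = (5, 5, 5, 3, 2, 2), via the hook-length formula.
# SYT of shape (5, 5, 5, 3, 2, 2) = 746876130

Hook-length formula: f^λ = n! / Π hook(c), product over all cells c of the Young diagram. For λ = (5, 5, 5, 3, 2, 2), n = 22 boxes. Hook lengths by row (left-to-right, top-to-bottom): [10, 9, 6, 4, 3]; [9, 8, 5, 3, 2]; [8, 7, 4, 2, 1]; [5, 4, 1]; [3, 2]; [2, 1]. Product of hooks = 1504935936000. So f^λ = 22! / 1504935936000 = 1124000727777607680000 / 1504935936000 = 746876130.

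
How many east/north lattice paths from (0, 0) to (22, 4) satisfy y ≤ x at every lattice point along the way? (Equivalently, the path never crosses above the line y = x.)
Number of paths = 12350

By the reflection principle (André's argument), the number of monotone paths to (22, 4) with n ≤ m that never go above y = x is C(26, 22) − C(26, 23) = 14950 − 2600 = 12350.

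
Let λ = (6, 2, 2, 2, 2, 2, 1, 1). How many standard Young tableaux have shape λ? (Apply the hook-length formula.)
# SYT of shape (6, 2, 2, 2, 2, 2, 1, 1) = 1272348

Hook-length formula: f^λ = n! / Π hook(c), product over all cells c of the Young diagram. For λ = (6, 2, 2, 2, 2, 2, 1, 1), n = 18 boxes. Hook lengths by row (left-to-right, top-to-bottom): [13, 10, 4, 3, 2, 1]; [8, 5]; [7, 4]; [6, 3]; [5, 2]; [4, 1]; [2]; [1]. Product of hooks = 5031936000. So f^λ = 18! / 5031936000 = 6402373705728000 / 5031936000 = 1272348.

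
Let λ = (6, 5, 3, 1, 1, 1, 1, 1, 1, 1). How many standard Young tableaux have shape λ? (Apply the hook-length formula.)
# SYT of shape (6, 5, 3, 1, 1, 1, 1, 1, 1, 1) = 128931264

Hook-length formula: f^λ = n! / Π hook(c), product over all cells c of the Young diagram. For λ = (6, 5, 3, 1, 1, 1, 1, 1, 1, 1), n = 21 boxes. Hook lengths by row (left-to-right, top-to-bottom): [15, 7, 6, 4, 3, 1]; [13, 5, 4, 2, 1]; [10, 2, 1]; [7]; [6]; [5]; [4]; [3]; [2]; [1]. Product of hooks = 396264960000. So f^λ = 21! / 396264960000 = 51090942171709440000 / 396264960000 = 128931264.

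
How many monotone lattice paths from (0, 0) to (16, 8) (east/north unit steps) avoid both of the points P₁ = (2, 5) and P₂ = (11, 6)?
Number of paths = 465705

Inclusion–exclusion. Total paths: C(24, 16) = 735471. Through P₁: C(7, 2)·C(17, 14) = 14280. Through P₂: C(17, 11)·C(7, 5) = 259896. Since P₁ is strictly southwest of P₂, a monotone path through both must visit P₁ then P₂; paths through both = C(7, 2)·C(10, 9)·C(7, 5) = 4410. Avoid both = 735471 − 14280 − 259896 + 4410 = 465705.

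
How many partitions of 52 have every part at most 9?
p(52, parts ≤ 9) = 57358

Use the recurrence p(n, m) = p(n, m−1) + p(n−m, m): either the largest part is < m (count p(n, m−1)) or the largest part is exactly m (remove one copy of m, count p(n−m, m)). With p(0, ·) = 1 this gives p(52, parts ≤ 9) = 57358. (By conjugating Young diagrams, this also counts partitions of 52 into at most 9 parts.)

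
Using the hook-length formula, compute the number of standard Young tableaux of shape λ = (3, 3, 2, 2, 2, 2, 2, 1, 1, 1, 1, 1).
# SYT of shape (3, 3, 2, 2, 2, 2, 2, 1, 1, 1, 1, 1) = 3139560

Hook-length formula: f^λ = n! / Π hook(c), product over all cells c of the Young diagram. For λ = (3, 3, 2, 2, 2, 2, 2, 1, 1, 1, 1, 1), n = 21 boxes. Hook lengths by row (left-to-right, top-to-bottom): [14, 8, 2]; [13, 7, 1]; [11, 5]; [10, 4]; [9, 3]; [8, 2]; [7, 1]; [5]; [4]; [3]; [2]; [1]. Product of hooks = 16273281024000. So f^λ = 21! / 16273281024000 = 51090942171709440000 / 16273281024000 = 3139560.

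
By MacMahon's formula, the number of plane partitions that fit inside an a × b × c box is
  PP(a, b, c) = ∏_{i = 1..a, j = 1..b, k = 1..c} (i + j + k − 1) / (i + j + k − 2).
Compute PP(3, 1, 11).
PP(3, 1, 11) = 364

Evaluate the triple product over i = 1..3, j = 1..1, k = 1..11. The factors are (2/1) · (3/2) · (4/3) · (5/4) · (6/5) · (7/6) · (8/7) · (9/8) · … (33 factors total). The numerators and denominators telescope so the product is an integer; carrying out the multiplication exactly gives PP(3, 1, 11) = 364.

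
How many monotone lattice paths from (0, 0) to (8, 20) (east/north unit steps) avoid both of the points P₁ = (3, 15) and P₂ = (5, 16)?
Number of paths = 2275938

Inclusion–exclusion. Total paths: C(28, 8) = 3108105. Through P₁: C(18, 3)·C(10, 5) = 205632. Through P₂: C(21, 5)·C(7, 3) = 712215. Since P₁ is strictly southwest of P₂, a monotone path through both must visit P₁ then P₂; paths through both = C(18, 3)·C(3, 2)·C(7, 3) = 85680. Avoid both = 3108105 − 205632 − 712215 + 85680 = 2275938.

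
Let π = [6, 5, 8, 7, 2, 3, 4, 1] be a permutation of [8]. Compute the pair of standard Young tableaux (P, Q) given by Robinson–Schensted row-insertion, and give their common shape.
P = [1, 3, 4] / [2, 7] / [5, 8] / [6];  Q = [1, 3, 7] / [2, 4] / [5, 6] / [8];  common shape = (3, 2, 2, 1)

Row-insert the values π_1, π_2, … into P one at a time, bumping the leftmost entry strictly greater than the inserted value down to the next row. The recording tableau Q records, in position (i, j), the step at which that cell was added to P.
  Insert 6 (step 1): P = [6];  Q = [1]
  Insert 5 (step 2): P = [5] / [6];  Q = [1] / [2]
  Insert 8 (step 3): P = [5, 8] / [6];  Q = [1, 3] / [2]
  Insert 7 (step 4): P = [5, 7] / [6, 8];  Q = [1, 3] / [2, 4]
  Insert 2 (step 5): P = [2, 7] / [5, 8] / [6];  Q = [1, 3] / [2, 4] / [5]
  Insert 3 (step 6): P = [2, 3] / [5, 7] / [6, 8];  Q = [1, 3] / [2, 4] / [5, 6]
  Insert 4 (step 7): P = [2, 3, 4] / [5, 7] / [6, 8];  Q = [1, 3, 7] / [2, 4] / [5, 6]
  Insert 1 (step 8): P = [1, 3, 4] / [2, 7] / [5, 8] / [6];  Q = [1, 3, 7] / [2, 4] / [5, 6] / [8]
Final shape: (3, 2, 2, 1).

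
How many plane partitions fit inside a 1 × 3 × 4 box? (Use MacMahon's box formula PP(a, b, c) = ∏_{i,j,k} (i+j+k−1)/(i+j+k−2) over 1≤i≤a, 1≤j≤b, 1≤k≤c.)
PP(1, 3, 4) = 35

Evaluate the triple product over i = 1..1, j = 1..3, k = 1..4. The factors are (2/1) · (3/2) · (4/3) · (5/4) · (3/2) · (4/3) · (5/4) · (6/5) · … (12 factors total). The numerators and denominators telescope so the product is an integer; carrying out the multiplication exactly gives PP(1, 3, 4) = 35.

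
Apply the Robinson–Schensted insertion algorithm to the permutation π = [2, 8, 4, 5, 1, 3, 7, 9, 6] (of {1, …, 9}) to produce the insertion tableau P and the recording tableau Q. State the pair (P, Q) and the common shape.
P = [1, 3, 5, 6, 9] / [2, 4, 7] / [8];  Q = [1, 2, 4, 7, 8] / [3, 6, 9] / [5];  common shape = (5, 3, 1)

Row-insert the values π_1, π_2, … into P one at a time, bumping the leftmost entry strictly greater than the inserted value down to the next row. The recording tableau Q records, in position (i, j), the step at which that cell was added to P.
  Insert 2 (step 1): P = [2];  Q = [1]
  Insert 8 (step 2): P = [2, 8];  Q = [1, 2]
  Insert 4 (step 3): P = [2, 4] / [8];  Q = [1, 2] / [3]
  Insert 5 (step 4): P = [2, 4, 5] / [8];  Q = [1, 2, 4] / [3]
  Insert 1 (step 5): P = [1, 4, 5] / [2] / [8];  Q = [1, 2, 4] / [3] / [5]
  Insert 3 (step 6): P = [1, 3, 5] / [2, 4] / [8];  Q = [1, 2, 4] / [3, 6] / [5]
  Insert 7 (step 7): P = [1, 3, 5, 7] / [2, 4] / [8];  Q = [1, 2, 4, 7] / [3, 6] / [5]
  Insert 9 (step 8): P = [1, 3, 5, 7, 9] / [2, 4] / [8];  Q = [1, 2, 4, 7, 8] / [3, 6] / [5]
  Insert 6 (step 9): P = [1, 3, 5, 6, 9] / [2, 4, 7] / [8];  Q = [1, 2, 4, 7, 8] / [3, 6, 9] / [5]
Final shape: (5, 3, 1).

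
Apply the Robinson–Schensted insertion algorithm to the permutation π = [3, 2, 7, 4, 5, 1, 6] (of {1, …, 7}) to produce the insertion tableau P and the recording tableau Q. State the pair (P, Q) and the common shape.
P = [1, 4, 5, 6] / [2, 7] / [3];  Q = [1, 3, 5, 7] / [2, 4] / [6];  common shape = (4, 2, 1)

Row-insert the values π_1, π_2, … into P one at a time, bumping the leftmost entry strictly greater than the inserted value down to the next row. The recording tableau Q records, in position (i, j), the step at which that cell was added to P.
  Insert 3 (step 1): P = [3];  Q = [1]
  Insert 2 (step 2): P = [2] / [3];  Q = [1] / [2]
  Insert 7 (step 3): P = [2, 7] / [3];  Q = [1, 3] / [2]
  Insert 4 (step 4): P = [2, 4] / [3, 7];  Q = [1, 3] / [2, 4]
  Insert 5 (step 5): P = [2, 4, 5] / [3, 7];  Q = [1, 3, 5] / [2, 4]
  Insert 1 (step 6): P = [1, 4, 5] / [2, 7] / [3];  Q = [1, 3, 5] / [2, 4] / [6]
  Insert 6 (step 7): P = [1, 4, 5, 6] / [2, 7] / [3];  Q = [1, 3, 5, 7] / [2, 4] / [6]
Final shape: (4, 2, 1).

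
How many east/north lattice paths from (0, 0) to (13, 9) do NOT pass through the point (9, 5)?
Number of paths = 357280

Total paths from (0, 0) to (13, 9): C(22, 13) = 497420. Paths through (9, 5): (paths (0, 0) → (9, 5)) × (paths (9, 5) → (13, 9)) = C(14, 9) · C(8, 4) = 2002 · 70 = 140140. Avoidance count = 497420 − 140140 = 357280.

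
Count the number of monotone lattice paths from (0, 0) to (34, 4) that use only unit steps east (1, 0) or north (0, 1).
Number of paths = 73815

A monotone lattice path from (0, 0) to (34, 4) consists of 34 east steps and 4 north steps in some order, so it is determined by which 34 of the 38 steps are east. The count is C(38, 34) = 73815.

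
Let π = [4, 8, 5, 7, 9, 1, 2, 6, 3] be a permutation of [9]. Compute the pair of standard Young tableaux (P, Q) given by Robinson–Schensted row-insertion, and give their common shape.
P = [1, 2, 3, 9] / [4, 5, 6] / [7] / [8];  Q = [1, 2, 4, 5] / [3, 7, 8] / [6] / [9];  common shape = (4, 3, 1, 1)

Row-insert the values π_1, π_2, … into P one at a time, bumping the leftmost entry strictly greater than the inserted value down to the next row. The recording tableau Q records, in position (i, j), the step at which that cell was added to P.
  Insert 4 (step 1): P = [4];  Q = [1]
  Insert 8 (step 2): P = [4, 8];  Q = [1, 2]
  Insert 5 (step 3): P = [4, 5] / [8];  Q = [1, 2] / [3]
  Insert 7 (step 4): P = [4, 5, 7] / [8];  Q = [1, 2, 4] / [3]
  Insert 9 (step 5): P = [4, 5, 7, 9] / [8];  Q = [1, 2, 4, 5] / [3]
  Insert 1 (step 6): P = [1, 5, 7, 9] / [4] / [8];  Q = [1, 2, 4, 5] / [3] / [6]
  Insert 2 (step 7): P = [1, 2, 7, 9] / [4, 5] / [8];  Q = [1, 2, 4, 5] / [3, 7] / [6]
  Insert 6 (step 8): P = [1, 2, 6, 9] / [4, 5, 7] / [8];  Q = [1, 2, 4, 5] / [3, 7, 8] / [6]
  Insert 3 (step 9): P = [1, 2, 3, 9] / [4, 5, 6] / [7] / [8];  Q = [1, 2, 4, 5] / [3, 7, 8] / [6] / [9]
Final shape: (4, 3, 1, 1).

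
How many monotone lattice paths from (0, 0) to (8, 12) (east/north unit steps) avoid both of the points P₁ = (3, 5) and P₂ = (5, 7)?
Number of paths = 56082

Inclusion–exclusion. Total paths: C(20, 8) = 125970. Through P₁: C(8, 3)·C(12, 5) = 44352. Through P₂: C(12, 5)·C(8, 3) = 44352. Since P₁ is strictly southwest of P₂, a monotone path through both must visit P₁ then P₂; paths through both = C(8, 3)·C(4, 2)·C(8, 3) = 18816. Avoid both = 125970 − 44352 − 44352 + 18816 = 56082.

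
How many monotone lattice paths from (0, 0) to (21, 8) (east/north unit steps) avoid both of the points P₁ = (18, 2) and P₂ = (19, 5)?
Number of paths = 3858745

Inclusion–exclusion. Total paths: C(29, 21) = 4292145. Through P₁: C(20, 18)·C(9, 3) = 15960. Through P₂: C(24, 19)·C(5, 2) = 425040. Since P₁ is strictly southwest of P₂, a monotone path through both must visit P₁ then P₂; paths through both = C(20, 18)·C(4, 1)·C(5, 2) = 7600. Avoid both = 4292145 − 15960 − 425040 + 7600 = 3858745.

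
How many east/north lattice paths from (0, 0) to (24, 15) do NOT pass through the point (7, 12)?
Number of paths = 25083398340

Total paths from (0, 0) to (24, 15): C(39, 24) = 25140840660. Paths through (7, 12): (paths (0, 0) → (7, 12)) × (paths (7, 12) → (24, 15)) = C(19, 7) · C(20, 17) = 50388 · 1140 = 57442320. Avoidance count = 25140840660 − 57442320 = 25083398340.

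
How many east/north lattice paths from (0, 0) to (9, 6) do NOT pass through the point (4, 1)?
Number of paths = 3745

Total paths from (0, 0) to (9, 6): C(15, 9) = 5005. Paths through (4, 1): (paths (0, 0) → (4, 1)) × (paths (4, 1) → (9, 6)) = C(5, 4) · C(10, 5) = 5 · 252 = 1260. Avoidance count = 5005 − 1260 = 3745.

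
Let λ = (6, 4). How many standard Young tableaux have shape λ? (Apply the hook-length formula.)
# SYT of shape (6, 4) = 90

Hook-length formula: f^λ = n! / Π hook(c), product over all cells c of the Young diagram. For λ = (6, 4), n = 10 boxes. Hook lengths by row (left-to-right, top-to-bottom): [7, 6, 5, 4, 2, 1]; [4, 3, 2, 1]. Product of hooks = 40320. So f^λ = 10! / 40320 = 3628800 / 40320 = 90.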